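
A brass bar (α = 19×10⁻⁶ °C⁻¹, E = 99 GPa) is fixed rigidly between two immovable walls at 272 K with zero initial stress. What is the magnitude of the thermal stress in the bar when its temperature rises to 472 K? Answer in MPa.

Fully constrained: the free strain ε = αΔT is blocked, so σ = Eε = EαΔT.
|ΔT| = 200 K
σ = 99.0×10⁹ × 19×10⁻⁶ × 200 = 3.76×10⁸ Pa

σ = 376 MPa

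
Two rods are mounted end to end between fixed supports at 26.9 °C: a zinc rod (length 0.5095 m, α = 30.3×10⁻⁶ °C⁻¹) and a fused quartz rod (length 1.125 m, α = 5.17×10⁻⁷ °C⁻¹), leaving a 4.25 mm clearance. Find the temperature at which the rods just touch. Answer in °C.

T = 292 °C

α₁L₁ = 1.543785×10⁻⁵ m/K, α₂L₂ = 5.81625×10⁻⁷ m/K → total 1.6019475×10⁻⁵ m/K
ΔT = g/(α₁L₁+α₂L₂) = 4.25×10⁻³ / 1.6019475×10⁻⁵ = 265.30 K
T = 26.9 + 265.30 = 292.20 °C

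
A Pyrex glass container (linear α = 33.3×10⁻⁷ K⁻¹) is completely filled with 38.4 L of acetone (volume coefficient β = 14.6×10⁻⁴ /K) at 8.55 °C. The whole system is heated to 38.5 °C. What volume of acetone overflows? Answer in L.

1.67 L

The container also expands: β_container ≈ 3α = 9.99×10⁻⁶ /K
Net overflow = V₀(β_liq − 3α_cont)ΔT
β − 3α = 1.46×10⁻³ − 9.99×10⁻⁶ = 1.45001×10⁻³ /K; ΔT = 29.95 K
ΔV = 38.4 × 1.45001×10⁻³ × 29.95 = 1.67 L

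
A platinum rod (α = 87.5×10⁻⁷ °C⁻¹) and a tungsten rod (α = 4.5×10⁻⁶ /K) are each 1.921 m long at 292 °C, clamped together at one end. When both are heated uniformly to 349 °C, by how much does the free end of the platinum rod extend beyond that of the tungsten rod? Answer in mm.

0.465 mm

ΔT = 57 K
platinum: ΔL = 87.5×10⁻⁷ × 1.921 m × 57 = 9.5810×10⁻⁴ m = 0.95810 mm
tungsten: ΔL = 4.5×10⁻⁶ × 1.921 m × 57 = 4.9274×10⁻⁴ m = 0.49274 mm
difference = 0.95810 − 0.49274 = 0.46536 mm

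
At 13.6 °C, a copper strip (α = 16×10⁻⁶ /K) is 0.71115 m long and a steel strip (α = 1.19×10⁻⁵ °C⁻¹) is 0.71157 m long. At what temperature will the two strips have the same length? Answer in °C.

T = 157.9 °C

L₁(1 + α₁ΔT) = L₂(1 + α₂ΔT) ⇒ ΔT = (L₂ − L₁)/(α₁L₁ − α₂L₂)
L₂ − L₁ = 0.71157 − 0.71115 = 4.20×10⁻⁴ m
α₁L₁ − α₂L₂ = 16×10⁻⁶×0.71115 − 1.19×10⁻⁵×0.71157 = 2.910717×10⁻⁶ m/K
ΔT = 4.20×10⁻⁴ / 2.910717×10⁻⁶ = 144.294 K
T = 13.6 + 144.294 = 157.894 °C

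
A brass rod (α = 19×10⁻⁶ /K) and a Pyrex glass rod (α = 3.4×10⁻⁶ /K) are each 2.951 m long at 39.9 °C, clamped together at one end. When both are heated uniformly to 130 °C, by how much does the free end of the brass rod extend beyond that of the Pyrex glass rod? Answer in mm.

4.15 mm

ΔT = 90.1 K
brass: ΔL = 19×10⁻⁶ × 2.951 m × 90.1 = 5.0518×10⁻³ m = 5.0518 mm
Pyrex glass: ΔL = 3.4×10⁻⁶ × 2.951 m × 90.1 = 9.0401×10⁻⁴ m = 0.90401 mm
difference = 5.0518 − 0.90401 = 4.14779 mm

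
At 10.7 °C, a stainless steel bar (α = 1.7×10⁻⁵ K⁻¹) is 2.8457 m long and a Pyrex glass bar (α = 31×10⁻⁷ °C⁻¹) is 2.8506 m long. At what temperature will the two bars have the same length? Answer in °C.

T = 134.6 °C

L₁(1 + α₁ΔT) = L₂(1 + α₂ΔT) ⇒ ΔT = (L₂ − L₁)/(α₁L₁ − α₂L₂)
L₂ − L₁ = 2.8506 − 2.8457 = 4.90×10⁻³ m
α₁L₁ − α₂L₂ = 1.7×10⁻⁵×2.8457 − 31×10⁻⁷×2.8506 = 3.954004×10⁻⁵ m/K
ΔT = 4.90×10⁻³ / 3.954004×10⁻⁵ = 123.925 K
T = 10.7 + 123.925 = 134.625 °C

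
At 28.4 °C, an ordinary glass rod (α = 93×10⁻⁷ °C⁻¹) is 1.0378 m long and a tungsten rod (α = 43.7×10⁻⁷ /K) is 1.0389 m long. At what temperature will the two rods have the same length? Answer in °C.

L₁(1 + α₁ΔT) = L₂(1 + α₂ΔT) ⇒ ΔT = (L₂ − L₁)/(α₁L₁ − α₂L₂)
L₂ − L₁ = 1.0389 − 1.0378 = 1.10×10⁻³ m
α₁L₁ − α₂L₂ = 93×10⁻⁷×1.0378 − 43.7×10⁻⁷×1.0389 = 5.111547×10⁻⁶ m/K
ΔT = 1.10×10⁻³ / 5.111547×10⁻⁶ = 215.199 K
T = 28.4 + 215.199 = 243.599 °C

T = 243.6 °C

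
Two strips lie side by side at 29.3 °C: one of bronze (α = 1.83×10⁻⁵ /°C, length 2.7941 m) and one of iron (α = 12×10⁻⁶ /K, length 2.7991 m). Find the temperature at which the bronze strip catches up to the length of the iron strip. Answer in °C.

Equal length when α₁L₁ΔT − α₂L₂ΔT = L₂ − L₁ = 5.00×10⁻³ m
α₁L₁ = 5.113203×10⁻⁵, α₂L₂ = 3.35892×10⁻⁵ → Δ(αL) = 1.754283×10⁻⁵ m/K
ΔT = 5.00×10⁻³ / 1.754283×10⁻⁵ = 285.017 K, so T = 29.3 + 285.017 = 314.317 °C

T = 314.3 °C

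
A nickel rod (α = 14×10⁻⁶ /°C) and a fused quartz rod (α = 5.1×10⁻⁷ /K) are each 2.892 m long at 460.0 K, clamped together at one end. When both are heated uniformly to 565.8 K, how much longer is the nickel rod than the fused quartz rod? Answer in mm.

ΔT = 105.8 K
nickel: ΔL = 14×10⁻⁶ × 2.892 m × 105.8 = 4.2836×10⁻³ m = 4.2836 mm
fused quartz: ΔL = 5.1×10⁻⁷ × 2.892 m × 105.8 = 1.5605×10⁻⁴ m = 0.15605 mm
difference = 4.2836 − 0.15605 = 4.12755 mm

4.13 mm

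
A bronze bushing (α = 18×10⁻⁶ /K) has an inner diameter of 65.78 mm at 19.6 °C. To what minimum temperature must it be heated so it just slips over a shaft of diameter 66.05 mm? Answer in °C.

Required Δd = 66.05 − 65.78 = 0.27 mm
Δd = αd₀ΔT ⇒ ΔT = Δd/(αd₀) = 0.27 / (18×10⁻⁶ × 65.78) = 228.03 K
T_min = 19.6 + 228.03 = 247.63 °C

T = 248 °C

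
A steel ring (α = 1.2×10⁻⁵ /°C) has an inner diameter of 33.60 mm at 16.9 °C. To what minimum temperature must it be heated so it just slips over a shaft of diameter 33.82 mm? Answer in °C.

T = 563 °C

Required Δd = 33.82 − 33.60 = 0.22 mm
Δd = αd₀ΔT ⇒ ΔT = Δd/(αd₀) = 0.22 / (1.2×10⁻⁵ × 33.60) = 545.63 K
T_min = 16.9 + 545.63 = 562.53 °C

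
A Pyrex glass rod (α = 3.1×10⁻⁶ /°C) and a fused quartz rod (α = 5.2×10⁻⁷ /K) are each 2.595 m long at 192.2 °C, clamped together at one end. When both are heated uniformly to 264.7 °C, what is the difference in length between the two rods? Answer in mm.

ΔT = 72.5 K
Pyrex glass: ΔL = 3.1×10⁻⁶ × 2.595 m × 72.5 = 5.8323×10⁻⁴ m = 0.58323 mm
fused quartz: ΔL = 5.2×10⁻⁷ × 2.595 m × 72.5 = 9.7832×10⁻⁵ m = 0.097832 mm
difference = 0.58323 − 0.097832 = 0.485398 mm

0.485 mm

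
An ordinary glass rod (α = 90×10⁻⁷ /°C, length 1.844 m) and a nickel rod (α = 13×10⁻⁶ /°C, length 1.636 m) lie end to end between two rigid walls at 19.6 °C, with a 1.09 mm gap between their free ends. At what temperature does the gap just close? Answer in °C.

Gap closes when ΔL₁ + ΔL₂ = 1.09 mm = 1.09×10⁻³ m
(α₁L₁ + α₂L₂)ΔT = g
α₁L₁ + α₂L₂ = 90×10⁻⁷×1.844 + 13×10⁻⁶×1.636 = 3.7864×10⁻⁵ m/K
ΔT = 1.09×10⁻³ / 3.7864×10⁻⁵ = 28.787 K
T = 19.6 + 28.787 = 48.387 °C

T = 48.4 °C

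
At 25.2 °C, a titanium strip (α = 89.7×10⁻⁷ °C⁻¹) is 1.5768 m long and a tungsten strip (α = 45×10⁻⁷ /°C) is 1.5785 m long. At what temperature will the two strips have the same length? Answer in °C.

T = 266.7 °C

Equal length when α₁L₁ΔT − α₂L₂ΔT = L₂ − L₁ = 1.70×10⁻³ m
α₁L₁ = 1.4143896×10⁻⁵, α₂L₂ = 7.10325×10⁻⁶ → Δ(αL) = 7.040646×10⁻⁶ m/K
ΔT = 1.70×10⁻³ / 7.040646×10⁻⁶ = 241.455 K, so T = 25.2 + 241.455 = 266.655 °C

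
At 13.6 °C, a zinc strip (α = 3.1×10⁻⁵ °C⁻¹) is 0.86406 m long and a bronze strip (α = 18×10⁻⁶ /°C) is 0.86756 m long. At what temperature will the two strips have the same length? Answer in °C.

L₁(1 + α₁ΔT) = L₂(1 + α₂ΔT) ⇒ ΔT = (L₂ − L₁)/(α₁L₁ − α₂L₂)
L₂ − L₁ = 0.86756 − 0.86406 = 3.50×10⁻³ m
α₁L₁ − α₂L₂ = 3.1×10⁻⁵×0.86406 − 18×10⁻⁶×0.86756 = 1.116978×10⁻⁵ m/K
ΔT = 3.50×10⁻³ / 1.116978×10⁻⁵ = 313.345 K
T = 13.6 + 313.345 = 326.945 °C

T = 326.9 °C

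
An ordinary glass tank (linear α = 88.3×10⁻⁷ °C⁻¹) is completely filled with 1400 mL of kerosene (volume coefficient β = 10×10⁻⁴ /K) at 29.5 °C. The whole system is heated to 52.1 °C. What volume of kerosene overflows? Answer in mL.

30.8 mL

The tank also expands: β_container ≈ 3α = 2.649×10⁻⁵ /K
Net overflow = V₀(β_liq − 3α_cont)ΔT
β − 3α = 1.00×10⁻³ − 2.649×10⁻⁵ = 9.7351×10⁻⁴ /K; ΔT = 22.6 K
ΔV = 1400 × 9.7351×10⁻⁴ × 22.6 = 30.8 mL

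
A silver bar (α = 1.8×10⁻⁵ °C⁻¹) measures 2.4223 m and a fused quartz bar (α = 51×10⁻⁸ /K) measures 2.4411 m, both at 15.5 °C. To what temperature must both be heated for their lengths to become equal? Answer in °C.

T = 459.4 °C

Equal length when α₁L₁ΔT − α₂L₂ΔT = L₂ − L₁ = 1.88×10⁻² m
α₁L₁ = 4.36014×10⁻⁵, α₂L₂ = 1.244961×10⁻⁶ → Δ(αL) = 4.2356439×10⁻⁵ m/K
ΔT = 1.88×10⁻² / 4.2356439×10⁻⁵ = 443.852 K, so T = 15.5 + 443.852 = 459.352 °C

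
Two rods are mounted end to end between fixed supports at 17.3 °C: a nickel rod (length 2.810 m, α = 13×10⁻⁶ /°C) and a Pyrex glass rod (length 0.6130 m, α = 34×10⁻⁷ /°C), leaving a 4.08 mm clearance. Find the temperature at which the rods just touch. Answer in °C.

Gap closes when ΔL₁ + ΔL₂ = 4.08 mm = 4.08×10⁻³ m
(α₁L₁ + α₂L₂)ΔT = g
α₁L₁ + α₂L₂ = 13×10⁻⁶×2.810 + 34×10⁻⁷×0.6130 = 3.86142×10⁻⁵ m/K
ΔT = 4.08×10⁻³ / 3.86142×10⁻⁵ = 105.66 K
T = 17.3 + 105.66 = 122.96 °C

T = 123 °C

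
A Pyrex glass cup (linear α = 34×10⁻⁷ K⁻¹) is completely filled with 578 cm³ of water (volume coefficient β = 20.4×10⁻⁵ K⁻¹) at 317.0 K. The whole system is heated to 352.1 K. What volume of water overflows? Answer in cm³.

The cup also expands: β_container ≈ 3α = 1.02×10⁻⁵ /K
Net overflow = V₀(β_liq − 3α_cont)ΔT
β − 3α = 2.04×10⁻⁴ − 1.02×10⁻⁵ = 1.938×10⁻⁴ /K; ΔT = 35.1 K
ΔV = 578 × 1.938×10⁻⁴ × 35.1 = 3.93 cm³

3.93 cm³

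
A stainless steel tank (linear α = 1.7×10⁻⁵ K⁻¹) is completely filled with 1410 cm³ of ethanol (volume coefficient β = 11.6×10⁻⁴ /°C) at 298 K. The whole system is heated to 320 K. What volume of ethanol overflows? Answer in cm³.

34.4 cm³

The tank also expands: β_container ≈ 3α = 5.1×10⁻⁵ /K
Net overflow = V₀(β_liq − 3α_cont)ΔT
β − 3α = 1.16×10⁻³ − 5.1×10⁻⁵ = 1.109×10⁻³ /K; ΔT = 22 K
ΔV = 1410 × 1.109×10⁻³ × 22 = 34.4 cm³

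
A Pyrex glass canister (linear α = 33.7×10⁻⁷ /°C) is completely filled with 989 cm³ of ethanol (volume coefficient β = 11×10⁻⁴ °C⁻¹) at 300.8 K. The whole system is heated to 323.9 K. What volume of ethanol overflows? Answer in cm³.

The canister also expands: β_container ≈ 3α = 1.011×10⁻⁵ /K
Net overflow = V₀(β_liq − 3α_cont)ΔT
β − 3α = 1.10×10⁻³ − 1.011×10⁻⁵ = 1.08989×10⁻³ /K; ΔT = 23.1 K
ΔV = 989 × 1.08989×10⁻³ × 23.1 = 24.9 cm³

24.9 cm³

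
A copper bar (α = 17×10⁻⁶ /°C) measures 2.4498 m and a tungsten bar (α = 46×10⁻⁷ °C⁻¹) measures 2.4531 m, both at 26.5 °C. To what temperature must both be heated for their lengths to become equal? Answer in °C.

T = 135.2 °C

Equal length when α₁L₁ΔT − α₂L₂ΔT = L₂ − L₁ = 3.30×10⁻³ m
α₁L₁ = 4.16466×10⁻⁵, α₂L₂ = 1.128426×10⁻⁵ → Δ(αL) = 3.036234×10⁻⁵ m/K
ΔT = 3.30×10⁻³ / 3.036234×10⁻⁵ = 108.687 K, so T = 26.5 + 108.687 = 135.187 °C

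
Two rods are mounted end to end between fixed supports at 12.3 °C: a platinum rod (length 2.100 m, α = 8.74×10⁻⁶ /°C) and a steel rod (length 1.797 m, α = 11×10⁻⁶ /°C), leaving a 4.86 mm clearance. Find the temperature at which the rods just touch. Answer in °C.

α₁L₁ = 1.8354×10⁻⁵ m/K, α₂L₂ = 1.9767×10⁻⁵ m/K → total 3.8121×10⁻⁵ m/K
ΔT = g/(α₁L₁+α₂L₂) = 4.86×10⁻³ / 3.8121×10⁻⁵ = 127.49 K
T = 12.3 + 127.49 = 139.79 °C

T = 140 °C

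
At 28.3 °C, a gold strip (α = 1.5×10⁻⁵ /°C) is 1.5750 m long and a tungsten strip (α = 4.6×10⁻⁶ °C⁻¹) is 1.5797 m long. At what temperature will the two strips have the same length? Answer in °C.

T = 315.6 °C

Equal length when α₁L₁ΔT − α₂L₂ΔT = L₂ − L₁ = 4.70×10⁻³ m
α₁L₁ = 2.3625×10⁻⁵, α₂L₂ = 7.26662×10⁻⁶ → Δ(αL) = 1.635838×10⁻⁵ m/K
ΔT = 4.70×10⁻³ / 1.635838×10⁻⁵ = 287.315 K, so T = 28.3 + 287.315 = 315.615 °C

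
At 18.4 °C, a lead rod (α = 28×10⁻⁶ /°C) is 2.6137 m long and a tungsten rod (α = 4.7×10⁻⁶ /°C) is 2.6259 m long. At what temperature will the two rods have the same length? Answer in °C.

L₁(1 + α₁ΔT) = L₂(1 + α₂ΔT) ⇒ ΔT = (L₂ − L₁)/(α₁L₁ − α₂L₂)
L₂ − L₁ = 2.6259 − 2.6137 = 1.22×10⁻² m
α₁L₁ − α₂L₂ = 28×10⁻⁶×2.6137 − 4.7×10⁻⁶×2.6259 = 6.084187×10⁻⁵ m/K
ΔT = 1.22×10⁻² / 6.084187×10⁻⁵ = 200.520 K
T = 18.4 + 200.520 = 218.920 °C

T = 218.9 °C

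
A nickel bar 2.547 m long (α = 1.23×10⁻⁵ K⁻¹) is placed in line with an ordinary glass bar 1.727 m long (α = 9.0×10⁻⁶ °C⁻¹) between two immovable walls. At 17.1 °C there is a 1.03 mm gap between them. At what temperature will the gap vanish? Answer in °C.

T = 39.1 °C

Gap closes when ΔL₁ + ΔL₂ = 1.03 mm = 1.03×10⁻³ m
(α₁L₁ + α₂L₂)ΔT = g
α₁L₁ + α₂L₂ = 1.23×10⁻⁵×2.547 + 9.0×10⁻⁶×1.727 = 4.68711×10⁻⁵ m/K
ΔT = 1.03×10⁻³ / 4.68711×10⁻⁵ = 21.975 K
T = 17.1 + 21.975 = 39.075 °C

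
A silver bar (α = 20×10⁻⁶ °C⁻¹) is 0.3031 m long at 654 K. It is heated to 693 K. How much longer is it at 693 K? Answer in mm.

ΔL = 0.236 mm

|ΔT| = |693 − 654| = 39 K
ΔL = αL₀ΔT = (20×10⁻⁶)(0.3031)(39) = 2.36×10⁻⁴ m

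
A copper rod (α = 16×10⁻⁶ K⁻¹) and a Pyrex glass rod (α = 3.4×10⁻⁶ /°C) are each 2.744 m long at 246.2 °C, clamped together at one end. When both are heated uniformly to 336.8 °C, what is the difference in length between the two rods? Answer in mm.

3.13 mm

ΔT = 90.6 K
copper: ΔL = 16×10⁻⁶ × 2.744 m × 90.6 = 3.9777×10⁻³ m = 3.9777 mm
Pyrex glass: ΔL = 3.4×10⁻⁶ × 2.744 m × 90.6 = 8.4526×10⁻⁴ m = 0.84526 mm
difference = 3.9777 − 0.84526 = 3.13244 mm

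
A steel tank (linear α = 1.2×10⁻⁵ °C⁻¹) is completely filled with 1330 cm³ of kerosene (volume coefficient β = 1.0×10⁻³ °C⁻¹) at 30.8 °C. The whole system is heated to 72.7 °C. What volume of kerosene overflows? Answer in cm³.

53.7 cm³

The tank also expands: β_container ≈ 3α = 3.6×10⁻⁵ /K
Net overflow = V₀(β_liq − 3α_cont)ΔT
β − 3α = 1.00×10⁻³ − 3.6×10⁻⁵ = 9.64×10⁻⁴ /K; ΔT = 41.9 K
ΔV = 1330 × 9.64×10⁻⁴ × 41.9 = 53.7 cm³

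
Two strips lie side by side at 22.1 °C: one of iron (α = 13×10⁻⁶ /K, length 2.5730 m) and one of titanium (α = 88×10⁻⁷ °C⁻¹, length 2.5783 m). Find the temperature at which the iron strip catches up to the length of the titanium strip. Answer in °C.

L₁(1 + α₁ΔT) = L₂(1 + α₂ΔT) ⇒ ΔT = (L₂ − L₁)/(α₁L₁ − α₂L₂)
L₂ − L₁ = 2.5783 − 2.5730 = 5.30×10⁻³ m
α₁L₁ − α₂L₂ = 13×10⁻⁶×2.5730 − 88×10⁻⁷×2.5783 = 1.075996×10⁻⁵ m/K
ΔT = 5.30×10⁻³ / 1.075996×10⁻⁵ = 492.567 K
T = 22.1 + 492.567 = 514.667 °C

T = 514.7 °C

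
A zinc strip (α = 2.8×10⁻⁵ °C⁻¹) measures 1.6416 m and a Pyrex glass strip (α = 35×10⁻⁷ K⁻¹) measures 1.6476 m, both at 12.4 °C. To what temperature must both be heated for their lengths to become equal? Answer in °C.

T = 161.7 °C

Equal length when α₁L₁ΔT − α₂L₂ΔT = L₂ − L₁ = 6.00×10⁻³ m
α₁L₁ = 4.59648×10⁻⁵, α₂L₂ = 5.7666×10⁻⁶ → Δ(αL) = 4.01982×10⁻⁵ m/K
ΔT = 6.00×10⁻³ / 4.01982×10⁻⁵ = 149.260 K, so T = 12.4 + 149.260 = 161.660 °C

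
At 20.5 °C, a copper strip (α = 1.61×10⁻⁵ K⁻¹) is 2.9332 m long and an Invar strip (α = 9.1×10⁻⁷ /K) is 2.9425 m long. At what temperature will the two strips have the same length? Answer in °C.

T = 229.3 °C

Equal length when α₁L₁ΔT − α₂L₂ΔT = L₂ − L₁ = 9.30×10⁻³ m
α₁L₁ = 4.722452×10⁻⁵, α₂L₂ = 2.677675×10⁻⁶ → Δ(αL) = 4.4546845×10⁻⁵ m/K
ΔT = 9.30×10⁻³ / 4.4546845×10⁻⁵ = 208.769 K, so T = 20.5 + 208.769 = 229.269 °C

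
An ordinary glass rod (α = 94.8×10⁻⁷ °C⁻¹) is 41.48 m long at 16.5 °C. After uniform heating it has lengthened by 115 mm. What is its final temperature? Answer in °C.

T = 309 °C

ΔL = αL₀ΔT ⇒ ΔT = ΔL / (αL₀)
ΔT = 115×10⁻³ m / (94.8×10⁻⁷ × 41.48 m) = 292.45 K
T = 16.5 + 292.45 = 308.95 °C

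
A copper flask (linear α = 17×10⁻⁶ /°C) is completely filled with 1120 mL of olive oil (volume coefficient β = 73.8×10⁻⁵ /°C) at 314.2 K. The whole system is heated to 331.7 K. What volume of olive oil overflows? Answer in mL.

13.5 mL

The flask also expands: β_container ≈ 3α = 5.1×10⁻⁵ /K
Net overflow = V₀(β_liq − 3α_cont)ΔT
β − 3α = 7.38×10⁻⁴ − 5.1×10⁻⁵ = 6.87×10⁻⁴ /K; ΔT = 17.5 K
ΔV = 1120 × 6.87×10⁻⁴ × 17.5 = 13.5 mL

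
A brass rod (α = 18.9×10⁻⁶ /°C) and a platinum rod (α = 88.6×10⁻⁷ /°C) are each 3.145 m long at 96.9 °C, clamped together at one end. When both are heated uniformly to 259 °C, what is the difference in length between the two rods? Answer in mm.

ΔT = 162.1 K
brass: ΔL = 18.9×10⁻⁶ × 3.145 m × 162.1 = 9.6353×10⁻³ m = 9.6353 mm
platinum: ΔL = 88.6×10⁻⁷ × 3.145 m × 162.1 = 4.5169×10⁻³ m = 4.5169 mm
difference = 9.6353 − 4.5169 = 5.1184 mm

5.12 mm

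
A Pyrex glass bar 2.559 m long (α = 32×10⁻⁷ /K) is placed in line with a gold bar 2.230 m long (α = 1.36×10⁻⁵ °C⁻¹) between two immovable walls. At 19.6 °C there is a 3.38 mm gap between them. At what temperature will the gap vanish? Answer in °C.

T = 107 °C

Gap closes when ΔL₁ + ΔL₂ = 3.38 mm = 3.38×10⁻³ m
(α₁L₁ + α₂L₂)ΔT = g
α₁L₁ + α₂L₂ = 32×10⁻⁷×2.559 + 1.36×10⁻⁵×2.230 = 3.85168×10⁻⁵ m/K
ΔT = 3.38×10⁻³ / 3.85168×10⁻⁵ = 87.75 K
T = 19.6 + 87.75 = 107.35 °C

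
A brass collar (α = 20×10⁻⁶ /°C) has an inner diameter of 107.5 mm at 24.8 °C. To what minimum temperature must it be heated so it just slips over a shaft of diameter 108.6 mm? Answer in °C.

Required Δd = 108.6 − 107.5 = 1.1 mm
Δd = αd₀ΔT ⇒ ΔT = Δd/(αd₀) = 1.1 / (20×10⁻⁶ × 107.5) = 511.63 K
T_min = 24.8 + 511.63 = 536.43 °C

T = 536 °C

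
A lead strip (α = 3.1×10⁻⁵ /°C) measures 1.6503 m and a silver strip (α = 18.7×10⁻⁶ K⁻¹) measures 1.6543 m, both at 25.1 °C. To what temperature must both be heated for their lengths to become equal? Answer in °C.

T = 222.9 °C

Equal length when α₁L₁ΔT − α₂L₂ΔT = L₂ − L₁ = 4.00×10⁻³ m
α₁L₁ = 5.11593×10⁻⁵, α₂L₂ = 3.093541×10⁻⁵ → Δ(αL) = 2.022389×10⁻⁵ m/K
ΔT = 4.00×10⁻³ / 2.022389×10⁻⁵ = 197.786 K, so T = 25.1 + 197.786 = 222.886 °C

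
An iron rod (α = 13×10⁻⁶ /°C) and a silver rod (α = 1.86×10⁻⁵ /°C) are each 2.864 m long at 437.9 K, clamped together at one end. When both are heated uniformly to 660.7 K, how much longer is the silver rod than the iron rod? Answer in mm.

ΔT = 222.8 K
iron: ΔL = 13×10⁻⁶ × 2.864 m × 222.8 = 8.2953×10⁻³ m = 8.2953 mm
silver: ΔL = 1.86×10⁻⁵ × 2.864 m × 222.8 = 1.1869×10⁻² m = 11.869 mm
difference = 11.869 − 8.2953 = 3.5737 mm

3.57 mm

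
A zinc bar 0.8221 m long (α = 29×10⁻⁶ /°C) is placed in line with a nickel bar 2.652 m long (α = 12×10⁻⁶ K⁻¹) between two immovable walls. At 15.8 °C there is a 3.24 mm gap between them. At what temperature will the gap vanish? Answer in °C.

T = 74.0 °C

α₁L₁ = 2.38409×10⁻⁵ m/K, α₂L₂ = 3.1824×10⁻⁵ m/K → total 5.56649×10⁻⁵ m/K
ΔT = g/(α₁L₁+α₂L₂) = 3.24×10⁻³ / 5.56649×10⁻⁵ = 58.205 K
T = 15.8 + 58.205 = 74.005 °C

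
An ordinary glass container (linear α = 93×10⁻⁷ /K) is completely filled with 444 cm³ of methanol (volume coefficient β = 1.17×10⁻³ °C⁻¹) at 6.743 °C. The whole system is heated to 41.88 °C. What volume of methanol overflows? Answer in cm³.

17.8 cm³

The container also expands: β_container ≈ 3α = 2.79×10⁻⁵ /K
Net overflow = V₀(β_liq − 3α_cont)ΔT
β − 3α = 1.17×10⁻³ − 2.79×10⁻⁵ = 1.1421×10⁻³ /K; ΔT = 35.137 K
ΔV = 444 × 1.1421×10⁻³ × 35.137 = 17.8 cm³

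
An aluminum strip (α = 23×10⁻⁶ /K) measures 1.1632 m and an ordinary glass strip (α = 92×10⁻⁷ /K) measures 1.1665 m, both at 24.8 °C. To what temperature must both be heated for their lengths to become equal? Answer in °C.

Equal length when α₁L₁ΔT − α₂L₂ΔT = L₂ − L₁ = 3.30×10⁻³ m
α₁L₁ = 2.67536×10⁻⁵, α₂L₂ = 1.07318×10⁻⁵ → Δ(αL) = 1.60218×10⁻⁵ m/K
ΔT = 3.30×10⁻³ / 1.60218×10⁻⁵ = 205.969 K, so T = 24.8 + 205.969 = 230.769 °C

T = 230.8 °C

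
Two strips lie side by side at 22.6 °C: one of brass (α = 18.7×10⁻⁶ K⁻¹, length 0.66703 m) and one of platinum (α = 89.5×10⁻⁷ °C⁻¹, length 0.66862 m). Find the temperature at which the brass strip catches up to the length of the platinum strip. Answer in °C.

T = 267.6 °C

L₁(1 + α₁ΔT) = L₂(1 + α₂ΔT) ⇒ ΔT = (L₂ − L₁)/(α₁L₁ − α₂L₂)
L₂ − L₁ = 0.66862 − 0.66703 = 1.59×10⁻³ m
α₁L₁ − α₂L₂ = 18.7×10⁻⁶×0.66703 − 89.5×10⁻⁷×0.66862 = 6.489312×10⁻⁶ m/K
ΔT = 1.59×10⁻³ / 6.489312×10⁻⁶ = 245.018 K
T = 22.6 + 245.018 = 267.618 °C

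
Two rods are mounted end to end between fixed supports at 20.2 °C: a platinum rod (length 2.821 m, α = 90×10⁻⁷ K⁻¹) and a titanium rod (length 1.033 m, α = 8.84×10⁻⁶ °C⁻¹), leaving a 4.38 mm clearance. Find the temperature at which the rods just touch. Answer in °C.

T = 147 °C

α₁L₁ = 2.5389×10⁻⁵ m/K, α₂L₂ = 9.13172×10⁻⁶ m/K → total 3.452072×10⁻⁵ m/K
ΔT = g/(α₁L₁+α₂L₂) = 4.38×10⁻³ / 3.452072×10⁻⁵ = 126.88 K
T = 20.2 + 126.88 = 147.08 °C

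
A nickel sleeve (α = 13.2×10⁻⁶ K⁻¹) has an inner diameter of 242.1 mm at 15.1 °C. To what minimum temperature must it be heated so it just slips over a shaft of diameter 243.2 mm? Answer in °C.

Required Δd = 243.2 − 242.1 = 1.1 mm
Δd = αd₀ΔT ⇒ ΔT = Δd/(αd₀) = 1.1 / (13.2×10⁻⁶ × 242.1) = 344.21 K
T_min = 15.1 + 344.21 = 359.31 °C

T = 359 °C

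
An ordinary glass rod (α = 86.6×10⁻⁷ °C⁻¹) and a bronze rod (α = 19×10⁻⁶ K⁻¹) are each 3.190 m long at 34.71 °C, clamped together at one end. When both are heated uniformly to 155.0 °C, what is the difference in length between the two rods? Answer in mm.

ΔT = 120.29 K
ordinary glass: ΔL = 86.6×10⁻⁷ × 3.190 m × 120.29 = 3.3231×10⁻³ m = 3.3231 mm
bronze: ΔL = 19×10⁻⁶ × 3.190 m × 120.29 = 7.2908×10⁻³ m = 7.2908 mm
difference = 7.2908 − 3.3231 = 3.9677 mm

3.97 mm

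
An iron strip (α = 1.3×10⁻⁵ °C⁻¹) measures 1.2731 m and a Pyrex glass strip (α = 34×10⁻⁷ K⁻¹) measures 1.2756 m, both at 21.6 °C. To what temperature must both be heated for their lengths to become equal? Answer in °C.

T = 226.3 °C

Equal length when α₁L₁ΔT − α₂L₂ΔT = L₂ − L₁ = 2.50×10⁻³ m
α₁L₁ = 1.65503×10⁻⁵, α₂L₂ = 4.33704×10⁻⁶ → Δ(αL) = 1.221326×10⁻⁵ m/K
ΔT = 2.50×10⁻³ / 1.221326×10⁻⁵ = 204.696 K, so T = 21.6 + 204.696 = 226.296 °C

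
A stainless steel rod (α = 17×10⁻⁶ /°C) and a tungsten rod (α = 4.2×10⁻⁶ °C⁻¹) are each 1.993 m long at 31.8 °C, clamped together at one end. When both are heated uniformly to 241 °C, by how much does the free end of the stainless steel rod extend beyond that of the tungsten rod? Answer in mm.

ΔT = 209.2 K
stainless steel: ΔL = 17×10⁻⁶ × 1.993 m × 209.2 = 7.0879×10⁻³ m = 7.0879 mm
tungsten: ΔL = 4.2×10⁻⁶ × 1.993 m × 209.2 = 1.7511×10⁻³ m = 1.7511 mm
difference = 7.0879 − 1.7511 = 5.3368 mm

5.34 mm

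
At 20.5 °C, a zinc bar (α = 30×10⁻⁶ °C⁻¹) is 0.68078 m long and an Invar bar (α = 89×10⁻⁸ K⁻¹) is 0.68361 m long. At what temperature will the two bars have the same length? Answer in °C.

Equal length when α₁L₁ΔT − α₂L₂ΔT = L₂ − L₁ = 2.83×10⁻³ m
α₁L₁ = 2.04234×10⁻⁵, α₂L₂ = 6.084129×10⁻⁷ → Δ(αL) = 1.98149871×10⁻⁵ m/K
ΔT = 2.83×10⁻³ / 1.98149871×10⁻⁵ = 142.821 K, so T = 20.5 + 142.821 = 163.321 °C

T = 163.3 °C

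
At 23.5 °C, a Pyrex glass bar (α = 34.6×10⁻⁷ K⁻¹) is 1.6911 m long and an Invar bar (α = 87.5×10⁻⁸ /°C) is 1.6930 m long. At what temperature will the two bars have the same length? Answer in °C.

T = 458.3 °C

L₁(1 + α₁ΔT) = L₂(1 + α₂ΔT) ⇒ ΔT = (L₂ − L₁)/(α₁L₁ − α₂L₂)
L₂ − L₁ = 1.6930 − 1.6911 = 1.90×10⁻³ m
α₁L₁ − α₂L₂ = 34.6×10⁻⁷×1.6911 − 87.5×10⁻⁸×1.6930 = 4.369831×10⁻⁶ m/K
ΔT = 1.90×10⁻³ / 4.369831×10⁻⁶ = 434.799 K
T = 23.5 + 434.799 = 458.299 °C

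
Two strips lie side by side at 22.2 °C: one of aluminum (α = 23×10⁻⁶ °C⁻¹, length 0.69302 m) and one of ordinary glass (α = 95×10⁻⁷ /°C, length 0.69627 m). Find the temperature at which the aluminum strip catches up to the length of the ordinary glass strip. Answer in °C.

T = 370.7 °C

Equal length when α₁L₁ΔT − α₂L₂ΔT = L₂ − L₁ = 3.25×10⁻³ m
α₁L₁ = 1.593946×10⁻⁵, α₂L₂ = 6.614565×10⁻⁶ → Δ(αL) = 9.324895×10⁻⁶ m/K
ΔT = 3.25×10⁻³ / 9.324895×10⁻⁶ = 348.529 K, so T = 22.2 + 348.529 = 370.729 °C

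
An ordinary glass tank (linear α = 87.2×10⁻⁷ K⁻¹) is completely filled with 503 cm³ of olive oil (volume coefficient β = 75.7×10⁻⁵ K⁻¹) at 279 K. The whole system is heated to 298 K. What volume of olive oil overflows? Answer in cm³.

6.98 cm³

The tank also expands: β_container ≈ 3α = 2.616×10⁻⁵ /K
Net overflow = V₀(β_liq − 3α_cont)ΔT
β − 3α = 7.57×10⁻⁴ − 2.616×10⁻⁵ = 7.3084×10⁻⁴ /K; ΔT = 19 K
ΔV = 503 × 7.3084×10⁻⁴ × 19 = 6.98 cm³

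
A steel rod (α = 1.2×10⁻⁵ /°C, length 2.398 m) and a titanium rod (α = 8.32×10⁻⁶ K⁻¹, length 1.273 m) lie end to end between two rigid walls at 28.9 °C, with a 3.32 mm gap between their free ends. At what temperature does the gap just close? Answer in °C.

T = 113 °C

Gap closes when ΔL₁ + ΔL₂ = 3.32 mm = 3.32×10⁻³ m
(α₁L₁ + α₂L₂)ΔT = g
α₁L₁ + α₂L₂ = 1.2×10⁻⁵×2.398 + 8.32×10⁻⁶×1.273 = 3.936736×10⁻⁵ m/K
ΔT = 3.32×10⁻³ / 3.936736×10⁻⁵ = 84.33 K
T = 28.9 + 84.33 = 113.23 °C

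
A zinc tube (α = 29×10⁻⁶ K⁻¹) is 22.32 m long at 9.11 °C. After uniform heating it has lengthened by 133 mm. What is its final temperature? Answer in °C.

T = 215 °C

ΔL = αL₀ΔT ⇒ ΔT = ΔL / (αL₀)
ΔT = 133×10⁻³ m / (29×10⁻⁶ × 22.32 m) = 205.48 K
T = 9.11 + 205.48 = 214.59 °C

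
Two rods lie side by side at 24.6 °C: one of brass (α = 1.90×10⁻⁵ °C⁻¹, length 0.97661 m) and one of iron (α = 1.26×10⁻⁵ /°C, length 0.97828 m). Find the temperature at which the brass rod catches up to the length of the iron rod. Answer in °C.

Equal length when α₁L₁ΔT − α₂L₂ΔT = L₂ − L₁ = 1.67×10⁻³ m
α₁L₁ = 1.855559×10⁻⁵, α₂L₂ = 1.2326328×10⁻⁵ → Δ(αL) = 6.229262×10⁻⁶ m/K
ΔT = 1.67×10⁻³ / 6.229262×10⁻⁶ = 268.090 K, so T = 24.6 + 268.090 = 292.690 °C

T = 292.7 °C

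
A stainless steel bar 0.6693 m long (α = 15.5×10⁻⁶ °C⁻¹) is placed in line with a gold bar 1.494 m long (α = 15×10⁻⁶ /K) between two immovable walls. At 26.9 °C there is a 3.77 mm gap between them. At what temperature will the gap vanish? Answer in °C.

α₁L₁ = 1.037415×10⁻⁵ m/K, α₂L₂ = 2.241×10⁻⁵ m/K → total 3.278415×10⁻⁵ m/K
ΔT = g/(α₁L₁+α₂L₂) = 3.77×10⁻³ / 3.278415×10⁻⁵ = 114.99 K
T = 26.9 + 114.99 = 141.89 °C

T = 142 °C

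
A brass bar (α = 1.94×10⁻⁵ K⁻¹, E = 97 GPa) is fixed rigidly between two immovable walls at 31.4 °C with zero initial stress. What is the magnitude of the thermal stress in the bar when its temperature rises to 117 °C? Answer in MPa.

Fully constrained: the free strain ε = αΔT is blocked, so σ = Eε = EαΔT.
|ΔT| = 85.6 K
σ = 97.0×10⁹ × 1.94×10⁻⁵ × 85.6 = 1.61×10⁸ Pa

σ = 161 MPa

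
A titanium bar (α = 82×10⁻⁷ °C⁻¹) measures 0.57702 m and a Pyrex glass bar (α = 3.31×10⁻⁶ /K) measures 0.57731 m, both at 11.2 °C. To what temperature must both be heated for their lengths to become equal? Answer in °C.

L₁(1 + α₁ΔT) = L₂(1 + α₂ΔT) ⇒ ΔT = (L₂ − L₁)/(α₁L₁ − α₂L₂)
L₂ − L₁ = 0.57731 − 0.57702 = 2.90×10⁻⁴ m
α₁L₁ − α₂L₂ = 82×10⁻⁷×0.57702 − 3.31×10⁻⁶×0.57731 = 2.8206679×10⁻⁶ m/K
ΔT = 2.90×10⁻⁴ / 2.8206679×10⁻⁶ = 102.813 K
T = 11.2 + 102.813 = 114.013 °C

T = 114.0 °C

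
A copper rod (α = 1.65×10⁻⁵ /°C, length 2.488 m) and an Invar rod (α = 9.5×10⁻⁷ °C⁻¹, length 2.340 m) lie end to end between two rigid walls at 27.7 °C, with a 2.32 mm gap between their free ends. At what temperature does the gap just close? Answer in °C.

T = 81.3 °C

Gap closes when ΔL₁ + ΔL₂ = 2.32 mm = 2.32×10⁻³ m
(α₁L₁ + α₂L₂)ΔT = g
α₁L₁ + α₂L₂ = 1.65×10⁻⁵×2.488 + 9.5×10⁻⁷×2.340 = 4.3275×10⁻⁵ m/K
ΔT = 2.32×10⁻³ / 4.3275×10⁻⁵ = 53.611 K
T = 27.7 + 53.611 = 81.311 °C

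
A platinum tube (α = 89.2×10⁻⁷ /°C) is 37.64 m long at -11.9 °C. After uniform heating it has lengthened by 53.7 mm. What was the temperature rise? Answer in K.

ΔT = 160 K

ΔL = αL₀ΔT ⇒ ΔT = ΔL / (αL₀)
ΔT = 53.7×10⁻³ m / (89.2×10⁻⁷ × 37.64 m) = 159.94 K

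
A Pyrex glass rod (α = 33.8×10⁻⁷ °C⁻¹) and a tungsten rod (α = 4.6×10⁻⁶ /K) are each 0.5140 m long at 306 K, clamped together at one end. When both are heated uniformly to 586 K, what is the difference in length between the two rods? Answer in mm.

0.176 mm

ΔT = 280 K
Pyrex glass: ΔL = 33.8×10⁻⁷ × 0.5140 m × 280 = 4.8645×10⁻⁴ m = 0.48645 mm
tungsten: ΔL = 4.6×10⁻⁶ × 0.5140 m × 280 = 6.6203×10⁻⁴ m = 0.66203 mm
difference = 0.66203 − 0.48645 = 0.17558 mm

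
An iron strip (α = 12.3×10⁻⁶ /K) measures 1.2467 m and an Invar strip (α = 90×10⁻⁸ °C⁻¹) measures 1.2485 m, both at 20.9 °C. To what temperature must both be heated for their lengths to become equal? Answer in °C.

L₁(1 + α₁ΔT) = L₂(1 + α₂ΔT) ⇒ ΔT = (L₂ − L₁)/(α₁L₁ − α₂L₂)
L₂ − L₁ = 1.2485 − 1.2467 = 1.80×10⁻³ m
α₁L₁ − α₂L₂ = 12.3×10⁻⁶×1.2467 − 90×10⁻⁸×1.2485 = 1.421076×10⁻⁵ m/K
ΔT = 1.80×10⁻³ / 1.421076×10⁻⁵ = 126.665 K
T = 20.9 + 126.665 = 147.565 °C

T = 147.6 °C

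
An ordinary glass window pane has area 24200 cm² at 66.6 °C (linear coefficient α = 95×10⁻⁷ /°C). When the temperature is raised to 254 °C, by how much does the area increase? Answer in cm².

ΔA = 86.2 cm²

Area coefficient ≈ 2α; |ΔT| = 187.4 K
ΔA = 2αA₀ΔT = 2(95×10⁻⁷)(24200)(187.4) = 86.2 cm²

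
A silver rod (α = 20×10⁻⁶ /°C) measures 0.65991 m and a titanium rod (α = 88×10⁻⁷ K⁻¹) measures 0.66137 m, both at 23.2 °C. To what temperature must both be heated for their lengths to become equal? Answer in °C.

T = 221.1 °C

Equal length when α₁L₁ΔT − α₂L₂ΔT = L₂ − L₁ = 1.46×10⁻³ m
α₁L₁ = 1.31982×10⁻⁵, α₂L₂ = 5.820056×10⁻⁶ → Δ(αL) = 7.378144×10⁻⁶ m/K
ΔT = 1.46×10⁻³ / 7.378144×10⁻⁶ = 197.882 K, so T = 23.2 + 197.882 = 221.082 °C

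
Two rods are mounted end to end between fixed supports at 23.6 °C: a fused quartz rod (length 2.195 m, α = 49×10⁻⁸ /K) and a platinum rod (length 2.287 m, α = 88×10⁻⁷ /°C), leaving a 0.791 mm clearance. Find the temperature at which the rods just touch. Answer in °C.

T = 60.9 °C

Gap closes when ΔL₁ + ΔL₂ = 0.791 mm = 7.91×10⁻⁴ m
(α₁L₁ + α₂L₂)ΔT = g
α₁L₁ + α₂L₂ = 49×10⁻⁸×2.195 + 88×10⁻⁷×2.287 = 2.120115×10⁻⁵ m/K
ΔT = 7.91×10⁻⁴ / 2.120115×10⁻⁵ = 37.309 K
T = 23.6 + 37.309 = 60.909 °C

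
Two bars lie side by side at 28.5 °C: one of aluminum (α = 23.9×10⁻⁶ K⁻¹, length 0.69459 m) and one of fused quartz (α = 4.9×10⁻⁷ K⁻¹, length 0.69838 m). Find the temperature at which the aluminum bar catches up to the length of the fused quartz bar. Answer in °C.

Equal length when α₁L₁ΔT − α₂L₂ΔT = L₂ − L₁ = 3.79×10⁻³ m
α₁L₁ = 1.6600701×10⁻⁵, α₂L₂ = 3.422062×10⁻⁷ → Δ(αL) = 1.62584948×10⁻⁵ m/K
ΔT = 3.79×10⁻³ / 1.62584948×10⁻⁵ = 233.109 K, so T = 28.5 + 233.109 = 261.609 °C

T = 261.6 °C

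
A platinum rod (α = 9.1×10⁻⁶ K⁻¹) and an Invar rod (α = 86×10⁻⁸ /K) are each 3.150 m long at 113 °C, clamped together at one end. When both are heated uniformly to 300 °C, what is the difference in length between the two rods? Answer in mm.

ΔT = 187 K
platinum: ΔL = 9.1×10⁻⁶ × 3.150 m × 187 = 5.3604×10⁻³ m = 5.3604 mm
Invar: ΔL = 86×10⁻⁸ × 3.150 m × 187 = 5.0658×10⁻⁴ m = 0.50658 mm
difference = 5.3604 − 0.50658 = 4.85382 mm

4.85 mm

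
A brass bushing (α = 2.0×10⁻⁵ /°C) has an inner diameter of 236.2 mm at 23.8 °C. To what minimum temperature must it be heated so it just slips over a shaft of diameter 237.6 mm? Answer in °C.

T = 320 °C

Required Δd = 237.6 − 236.2 = 1.4 mm
Δd = αd₀ΔT ⇒ ΔT = Δd/(αd₀) = 1.4 / (2.0×10⁻⁵ × 236.2) = 296.36 K
T_min = 23.8 + 296.36 = 320.16 °C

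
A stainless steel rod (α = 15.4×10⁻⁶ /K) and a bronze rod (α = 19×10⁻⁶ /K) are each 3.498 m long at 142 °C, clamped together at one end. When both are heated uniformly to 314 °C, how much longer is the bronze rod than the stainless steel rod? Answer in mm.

ΔT = 172 K
stainless steel: ΔL = 15.4×10⁻⁶ × 3.498 m × 172 = 9.2655×10⁻³ m = 9.2655 mm
bronze: ΔL = 19×10⁻⁶ × 3.498 m × 172 = 1.1431×10⁻² m = 11.431 mm
difference = 11.431 − 9.2655 = 2.1655 mm

2.17 mm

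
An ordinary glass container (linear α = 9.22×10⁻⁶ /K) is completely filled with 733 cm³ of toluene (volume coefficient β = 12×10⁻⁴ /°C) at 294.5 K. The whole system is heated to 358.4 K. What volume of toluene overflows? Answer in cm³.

54.9 cm³

The container also expands: β_container ≈ 3α = 2.766×10⁻⁵ /K
Net overflow = V₀(β_liq − 3α_cont)ΔT
β − 3α = 1.20×10⁻³ − 2.766×10⁻⁵ = 1.17234×10⁻³ /K; ΔT = 63.9 K
ΔV = 733 × 1.17234×10⁻³ × 63.9 = 54.9 cm³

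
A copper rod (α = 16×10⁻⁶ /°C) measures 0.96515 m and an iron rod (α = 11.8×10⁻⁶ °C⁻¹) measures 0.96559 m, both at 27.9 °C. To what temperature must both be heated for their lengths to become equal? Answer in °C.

T = 136.6 °C

Equal length when α₁L₁ΔT − α₂L₂ΔT = L₂ − L₁ = 4.40×10⁻⁴ m
α₁L₁ = 1.54424×10⁻⁵, α₂L₂ = 1.1393962×10⁻⁵ → Δ(αL) = 4.048438×10⁻⁶ m/K
ΔT = 4.40×10⁻⁴ / 4.048438×10⁻⁶ = 108.684 K, so T = 27.9 + 108.684 = 136.584 °C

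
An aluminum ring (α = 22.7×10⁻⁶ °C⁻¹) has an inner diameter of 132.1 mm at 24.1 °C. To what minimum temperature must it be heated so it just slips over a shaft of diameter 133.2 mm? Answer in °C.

Required Δd = 133.2 − 132.1 = 1.1 mm
Δd = αd₀ΔT ⇒ ΔT = Δd/(αd₀) = 1.1 / (22.7×10⁻⁶ × 132.1) = 366.83 K
T_min = 24.1 + 366.83 = 390.93 °C

T = 391 °C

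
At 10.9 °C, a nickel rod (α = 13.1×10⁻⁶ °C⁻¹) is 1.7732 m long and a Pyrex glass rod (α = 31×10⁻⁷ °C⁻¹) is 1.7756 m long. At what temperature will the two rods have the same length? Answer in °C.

Equal length when α₁L₁ΔT − α₂L₂ΔT = L₂ − L₁ = 2.40×10⁻³ m
α₁L₁ = 2.322892×10⁻⁵, α₂L₂ = 5.50436×10⁻⁶ → Δ(αL) = 1.772456×10⁻⁵ m/K
ΔT = 2.40×10⁻³ / 1.772456×10⁻⁵ = 135.405 K, so T = 10.9 + 135.405 = 146.305 °C

T = 146.3 °C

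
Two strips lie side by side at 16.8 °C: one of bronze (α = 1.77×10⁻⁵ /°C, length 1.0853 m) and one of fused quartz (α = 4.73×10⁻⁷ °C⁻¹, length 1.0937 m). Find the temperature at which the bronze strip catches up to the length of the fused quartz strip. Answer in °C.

T = 466.2 °C

L₁(1 + α₁ΔT) = L₂(1 + α₂ΔT) ⇒ ΔT = (L₂ − L₁)/(α₁L₁ − α₂L₂)
L₂ − L₁ = 1.0937 − 1.0853 = 8.40×10⁻³ m
α₁L₁ − α₂L₂ = 1.77×10⁻⁵×1.0853 − 4.73×10⁻⁷×1.0937 = 1.86924899×10⁻⁵ m/K
ΔT = 8.40×10⁻³ / 1.86924899×10⁻⁵ = 449.378 K
T = 16.8 + 449.378 = 466.178 °C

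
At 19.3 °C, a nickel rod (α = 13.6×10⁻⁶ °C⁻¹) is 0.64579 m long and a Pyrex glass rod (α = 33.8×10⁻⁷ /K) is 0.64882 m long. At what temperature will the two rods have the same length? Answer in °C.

L₁(1 + α₁ΔT) = L₂(1 + α₂ΔT) ⇒ ΔT = (L₂ − L₁)/(α₁L₁ − α₂L₂)
L₂ − L₁ = 0.64882 − 0.64579 = 3.03×10⁻³ m
α₁L₁ − α₂L₂ = 13.6×10⁻⁶×0.64579 − 33.8×10⁻⁷×0.64882 = 6.5897324×10⁻⁶ m/K
ΔT = 3.03×10⁻³ / 6.5897324×10⁻⁶ = 459.806 K
T = 19.3 + 459.806 = 479.106 °C

T = 479.1 °C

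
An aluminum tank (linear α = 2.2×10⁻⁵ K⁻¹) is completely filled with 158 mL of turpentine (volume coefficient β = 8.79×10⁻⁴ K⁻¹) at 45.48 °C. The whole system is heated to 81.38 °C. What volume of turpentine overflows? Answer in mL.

The tank also expands: β_container ≈ 3α = 6.6×10⁻⁵ /K
Net overflow = V₀(β_liq − 3α_cont)ΔT
β − 3α = 8.79×10⁻⁴ − 6.6×10⁻⁵ = 8.13×10⁻⁴ /K; ΔT = 35.90 K
ΔV = 158 × 8.13×10⁻⁴ × 35.90 = 4.61 mL

4.61 mL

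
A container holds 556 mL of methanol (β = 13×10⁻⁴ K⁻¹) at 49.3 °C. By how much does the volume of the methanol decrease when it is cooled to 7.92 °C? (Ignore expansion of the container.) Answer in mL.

|ΔT| = |7.92 − 49.3| = 41.38 K
ΔV = βV₀ΔT = (13×10⁻⁴)(556)(41.38) = 29.9 mL

ΔV = 29.9 mL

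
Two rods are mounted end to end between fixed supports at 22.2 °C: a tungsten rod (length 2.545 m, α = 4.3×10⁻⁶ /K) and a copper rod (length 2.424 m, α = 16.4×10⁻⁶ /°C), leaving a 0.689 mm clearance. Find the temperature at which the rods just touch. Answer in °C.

T = 35.8 °C

α₁L₁ = 1.09435×10⁻⁵ m/K, α₂L₂ = 3.97536×10⁻⁵ m/K → total 5.06971×10⁻⁵ m/K
ΔT = g/(α₁L₁+α₂L₂) = 6.89×10⁻⁴ / 5.06971×10⁻⁵ = 13.591 K
T = 22.2 + 13.591 = 35.791 °C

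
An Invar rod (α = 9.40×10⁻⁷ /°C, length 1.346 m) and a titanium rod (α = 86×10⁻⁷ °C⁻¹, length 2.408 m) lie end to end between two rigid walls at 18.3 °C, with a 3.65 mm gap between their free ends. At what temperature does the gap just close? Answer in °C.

T = 184 °C

α₁L₁ = 1.26524×10⁻⁶ m/K, α₂L₂ = 2.07088×10⁻⁵ m/K → total 2.197404×10⁻⁵ m/K
ΔT = g/(α₁L₁+α₂L₂) = 3.65×10⁻³ / 2.197404×10⁻⁵ = 166.11 K
T = 18.3 + 166.11 = 184.41 °C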